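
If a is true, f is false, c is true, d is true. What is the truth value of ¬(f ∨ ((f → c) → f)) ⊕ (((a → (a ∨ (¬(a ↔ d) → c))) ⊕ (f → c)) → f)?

F

f → c = F → T = T
(f → c) → f = T → F = F
f ∨ ((f → c) → f) = F ∨ F = F
¬(f ∨ ((f → c) → f)) = ¬F = T
a ↔ d = T ↔ T = T
¬(a ↔ d) = ¬T = F
¬(a ↔ d) → c = F → T = T
a ∨ (¬(a ↔ d) → c) = T ∨ T = T
a → (a ∨ (¬(a ↔ d) → c)) = T → T = T
f → c = F → T = T
(a → (a ∨ (¬(a ↔ d) → c))) ⊕ (f → c) = T ⊕ T = F
((a → (a ∨ (¬(a ↔ d) → c))) ⊕ (f → c)) → f = F → F = T
¬(f ∨ ((f → c) → f)) ⊕ (((a → (a ∨ (¬(a ↔ d) → c))) ⊕ (f → c)) → f) = T ⊕ T = F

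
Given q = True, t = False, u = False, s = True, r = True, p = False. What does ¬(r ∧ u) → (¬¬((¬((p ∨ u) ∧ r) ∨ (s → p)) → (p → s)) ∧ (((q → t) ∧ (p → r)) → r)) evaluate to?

True

r ∧ u = True ∧ False = False
¬(r ∧ u) = ¬False = True
p ∨ u = False ∨ False = False
(p ∨ u) ∧ r = False ∧ True = False
¬((p ∨ u) ∧ r) = ¬False = True
s → p = True → False = False
¬((p ∨ u) ∧ r) ∨ (s → p) = True ∨ False = True
p → s = False → True = True
(¬((p ∨ u) ∧ r) ∨ (s → p)) → (p → s) = True → True = True
¬((¬((p ∨ u) ∧ r) ∨ (s → p)) → (p → s)) = ¬True = False
¬¬((¬((p ∨ u) ∧ r) ∨ (s → p)) → (p → s)) = ¬False = True
q → t = True → False = False
p → r = False → True = True
(q → t) ∧ (p → r) = False ∧ True = False
((q → t) ∧ (p → r)) → r = False → True = True
¬¬((¬((p ∨ u) ∧ r) ∨ (s → p)) → (p → s)) ∧ (((q → t) ∧ (p → r)) → r) = True ∧ True = True
¬(r ∧ u) → (¬¬((¬((p ∨ u) ∧ r) ∨ (s → p)) → (p → s)) ∧ (((q → t) ∧ (p → r)) → r)) = True → True = True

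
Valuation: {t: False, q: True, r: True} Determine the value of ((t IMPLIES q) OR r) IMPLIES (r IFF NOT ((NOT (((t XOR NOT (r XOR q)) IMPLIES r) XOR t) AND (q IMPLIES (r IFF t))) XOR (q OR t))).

t IMPLIES q = False IMPLIES True = True
(t IMPLIES q) OR r = True OR True = True
r XOR q = True XOR True = False
NOT (r XOR q) = NOT False = True
t XOR NOT (r XOR q) = False XOR True = True
(t XOR NOT (r XOR q)) IMPLIES r = True IMPLIES True = True
((t XOR NOT (r XOR q)) IMPLIES r) XOR t = True XOR False = True
NOT (((t XOR NOT (r XOR q)) IMPLIES r) XOR t) = NOT True = False
r IFF t = True IFF False = False
q IMPLIES (r IFF t) = True IMPLIES False = False
NOT (((t XOR NOT (r XOR q)) IMPLIES r) XOR t) AND (q IMPLIES (r IFF t)) = False AND False = False
q OR t = True OR False = True
(NOT (((t XOR NOT (r XOR q)) IMPLIES r) XOR t) AND (q IMPLIES (r IFF t))) XOR (q OR t) = False XOR True = True
NOT ((NOT (((t XOR NOT (r XOR q)) IMPLIES r) XOR t) AND (q IMPLIES (r IFF t))) XOR (q OR t)) = NOT True = False
r IFF NOT ((NOT (((t XOR NOT (r XOR q)) IMPLIES r) XOR t) AND (q IMPLIES (r IFF t))) XOR (q OR t)) = True IFF False = False
((t IMPLIES q) OR r) IMPLIES (r IFF NOT ((NOT (((t XOR NOT (r XOR q)) IMPLIES r) XOR t) AND (q IMPLIES (r IFF t))) XOR (q OR t))) = True IMPLIES False = False

False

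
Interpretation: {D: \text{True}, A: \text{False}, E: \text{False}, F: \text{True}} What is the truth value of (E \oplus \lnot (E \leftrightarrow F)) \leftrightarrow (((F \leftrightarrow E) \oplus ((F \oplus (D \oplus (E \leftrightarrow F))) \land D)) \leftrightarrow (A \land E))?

E \leftrightarrow F = \text{False} \leftrightarrow \text{True} = \text{False}
\lnot (E \leftrightarrow F) = \lnot \text{False} = \text{True}
E \oplus \lnot (E \leftrightarrow F) = \text{False} \oplus \text{True} = \text{True}
F \leftrightarrow E = \text{True} \leftrightarrow \text{False} = \text{False}
E \leftrightarrow F = \text{False} \leftrightarrow \text{True} = \text{False}
D \oplus (E \leftrightarrow F) = \text{True} \oplus \text{False} = \text{True}
F \oplus (D \oplus (E \leftrightarrow F)) = \text{True} \oplus \text{True} = \text{False}
(F \oplus (D \oplus (E \leftrightarrow F))) \land D = \text{False} \land \text{True} = \text{False}
(F \leftrightarrow E) \oplus ((F \oplus (D \oplus (E \leftrightarrow F))) \land D) = \text{False} \oplus \text{False} = \text{False}
A \land E = \text{False} \land \text{False} = \text{False}
((F \leftrightarrow E) \oplus ((F \oplus (D \oplus (E \leftrightarrow F))) \land D)) \leftrightarrow (A \land E) = \text{False} \leftrightarrow \text{False} = \text{True}
(E \oplus \lnot (E \leftrightarrow F)) \leftrightarrow (((F \leftrightarrow E) \oplus ((F \oplus (D \oplus (E \leftrightarrow F))) \land D)) \leftrightarrow (A \land E)) = \text{True} \leftrightarrow \text{True} = \text{True}

\text{True}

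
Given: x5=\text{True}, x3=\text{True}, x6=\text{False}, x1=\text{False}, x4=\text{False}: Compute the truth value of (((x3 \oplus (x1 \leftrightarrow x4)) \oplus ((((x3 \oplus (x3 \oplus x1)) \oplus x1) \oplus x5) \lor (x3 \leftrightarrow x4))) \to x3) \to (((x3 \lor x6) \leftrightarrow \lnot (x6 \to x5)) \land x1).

\text{False}

x1 \leftrightarrow x4 = \text{False} \leftrightarrow \text{False} = \text{True}
x3 \oplus (x1 \leftrightarrow x4) = \text{True} \oplus \text{True} = \text{False}
x3 \oplus x1 = \text{True} \oplus \text{False} = \text{True}
x3 \oplus (x3 \oplus x1) = \text{True} \oplus \text{True} = \text{False}
(x3 \oplus (x3 \oplus x1)) \oplus x1 = \text{False} \oplus \text{False} = \text{False}
((x3 \oplus (x3 \oplus x1)) \oplus x1) \oplus x5 = \text{False} \oplus \text{True} = \text{True}
x3 \leftrightarrow x4 = \text{True} \leftrightarrow \text{False} = \text{False}
(((x3 \oplus (x3 \oplus x1)) \oplus x1) \oplus x5) \lor (x3 \leftrightarrow x4) = \text{True} \lor \text{False} = \text{True}
(x3 \oplus (x1 \leftrightarrow x4)) \oplus ((((x3 \oplus (x3 \oplus x1)) \oplus x1) \oplus x5) \lor (x3 \leftrightarrow x4)) = \text{False} \oplus \text{True} = \text{True}
((x3 \oplus (x1 \leftrightarrow x4)) \oplus ((((x3 \oplus (x3 \oplus x1)) \oplus x1) \oplus x5) \lor (x3 \leftrightarrow x4))) \to x3 = \text{True} \to \text{True} = \text{True}
x3 \lor x6 = \text{True} \lor \text{False} = \text{True}
x6 \to x5 = \text{False} \to \text{True} = \text{True}
\lnot (x6 \to x5) = \lnot \text{True} = \text{False}
(x3 \lor x6) \leftrightarrow \lnot (x6 \to x5) = \text{True} \leftrightarrow \text{False} = \text{False}
((x3 \lor x6) \leftrightarrow \lnot (x6 \to x5)) \land x1 = \text{False} \land \text{False} = \text{False}
(((x3 \oplus (x1 \leftrightarrow x4)) \oplus ((((x3 \oplus (x3 \oplus x1)) \oplus x1) \oplus x5) \lor (x3 \leftrightarrow x4))) \to x3) \to (((x3 \lor x6) \leftrightarrow \lnot (x6 \to x5)) \land x1) = \text{True} \to \text{False} = \text{False}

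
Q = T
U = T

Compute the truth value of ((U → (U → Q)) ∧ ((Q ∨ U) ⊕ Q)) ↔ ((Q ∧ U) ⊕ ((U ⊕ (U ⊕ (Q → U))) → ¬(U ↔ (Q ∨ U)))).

U → Q = T → T = T
U → (U → Q) = T → T = T
Q ∨ U = T ∨ T = T
(Q ∨ U) ⊕ Q = T ⊕ T = F
(U → (U → Q)) ∧ ((Q ∨ U) ⊕ Q) = T ∧ F = F
Q ∧ U = T ∧ T = T
Q → U = T → T = T
U ⊕ (Q → U) = T ⊕ T = F
U ⊕ (U ⊕ (Q → U)) = T ⊕ F = T
Q ∨ U = T ∨ T = T
U ↔ (Q ∨ U) = T ↔ T = T
¬(U ↔ (Q ∨ U)) = ¬T = F
(U ⊕ (U ⊕ (Q → U))) → ¬(U ↔ (Q ∨ U)) = T → F = F
(Q ∧ U) ⊕ ((U ⊕ (U ⊕ (Q → U))) → ¬(U ↔ (Q ∨ U))) = T ⊕ F = T
((U → (U → Q)) ∧ ((Q ∨ U) ⊕ Q)) ↔ ((Q ∧ U) ⊕ ((U ⊕ (U ⊕ (Q → U))) → ¬(U ↔ (Q ∨ U)))) = F ↔ T = F

F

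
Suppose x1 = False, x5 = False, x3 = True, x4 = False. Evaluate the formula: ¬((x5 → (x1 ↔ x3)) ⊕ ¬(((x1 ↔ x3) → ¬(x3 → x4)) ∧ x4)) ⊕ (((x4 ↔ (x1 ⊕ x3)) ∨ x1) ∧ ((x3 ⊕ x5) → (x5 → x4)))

Substituting x1=False, x5=False, x3=True, x4=False:
x1 ↔ x3 = False ↔ True = False
x5 → (x1 ↔ x3) = False → False = True
x1 ↔ x3 = False ↔ True = False
x3 → x4 = True → False = False
¬(x3 → x4) = ¬False = True
(x1 ↔ x3) → ¬(x3 → x4) = False → True = True
((x1 ↔ x3) → ¬(x3 → x4)) ∧ x4 = True ∧ False = False
¬(((x1 ↔ x3) → ¬(x3 → x4)) ∧ x4) = ¬False = True
(x5 → (x1 ↔ x3)) ⊕ ¬(((x1 ↔ x3) → ¬(x3 → x4)) ∧ x4) = True ⊕ True = False
¬((x5 → (x1 ↔ x3)) ⊕ ¬(((x1 ↔ x3) → ¬(x3 → x4)) ∧ x4)) = ¬False = True
x1 ⊕ x3 = False ⊕ True = True
x4 ↔ (x1 ⊕ x3) = False ↔ True = False
(x4 ↔ (x1 ⊕ x3)) ∨ x1 = False ∨ False = False
x3 ⊕ x5 = True ⊕ False = True
x5 → x4 = False → False = True
(x3 ⊕ x5) → (x5 → x4) = True → True = True
((x4 ↔ (x1 ⊕ x3)) ∨ x1) ∧ ((x3 ⊕ x5) → (x5 → x4)) = False ∧ True = False
¬((x5 → (x1 ↔ x3)) ⊕ ¬(((x1 ↔ x3) → ¬(x3 → x4)) ∧ x4)) ⊕ (((x4 ↔ (x1 ⊕ x3)) ∨ x1) ∧ ((x3 ⊕ x5) → (x5 → x4))) = True ⊕ False = True

True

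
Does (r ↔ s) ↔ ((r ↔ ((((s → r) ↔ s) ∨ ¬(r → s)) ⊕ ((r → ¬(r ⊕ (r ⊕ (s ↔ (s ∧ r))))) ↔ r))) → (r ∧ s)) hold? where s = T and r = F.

T

r ↔ s = F ↔ T = F
s → r = T → F = F
(s → r) ↔ s = F ↔ T = F
r → s = F → T = T
¬(r → s) = ¬T = F
((s → r) ↔ s) ∨ ¬(r → s) = F ∨ F = F
s ∧ r = T ∧ F = F
s ↔ (s ∧ r) = T ↔ F = F
r ⊕ (s ↔ (s ∧ r)) = F ⊕ F = F
r ⊕ (r ⊕ (s ↔ (s ∧ r))) = F ⊕ F = F
¬(r ⊕ (r ⊕ (s ↔ (s ∧ r)))) = ¬F = T
r → ¬(r ⊕ (r ⊕ (s ↔ (s ∧ r)))) = F → T = T
(r → ¬(r ⊕ (r ⊕ (s ↔ (s ∧ r))))) ↔ r = T ↔ F = F
(((s → r) ↔ s) ∨ ¬(r → s)) ⊕ ((r → ¬(r ⊕ (r ⊕ (s ↔ (s ∧ r))))) ↔ r) = F ⊕ F = F
r ↔ ((((s → r) ↔ s) ∨ ¬(r → s)) ⊕ ((r → ¬(r ⊕ (r ⊕ (s ↔ (s ∧ r))))) ↔ r)) = F ↔ F = T
r ∧ s = F ∧ T = F
(r ↔ ((((s → r) ↔ s) ∨ ¬(r → s)) ⊕ ((r → ¬(r ⊕ (r ⊕ (s ↔ (s ∧ r))))) ↔ r))) → (r ∧ s) = T → F = F
(r ↔ s) ↔ ((r ↔ ((((s → r) ↔ s) ∨ ¬(r → s)) ⊕ ((r → ¬(r ⊕ (r ⊕ (s ↔ (s ∧ r))))) ↔ r))) → (r ∧ s)) = F ↔ F = T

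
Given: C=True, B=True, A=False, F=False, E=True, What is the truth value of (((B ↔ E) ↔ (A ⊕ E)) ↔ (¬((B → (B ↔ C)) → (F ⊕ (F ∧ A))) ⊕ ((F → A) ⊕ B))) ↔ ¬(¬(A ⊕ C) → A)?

B ↔ E = True ↔ True = True
A ⊕ E = False ⊕ True = True
(B ↔ E) ↔ (A ⊕ E) = True ↔ True = True
B ↔ C = True ↔ True = True
B → (B ↔ C) = True → True = True
F ∧ A = False ∧ False = False
F ⊕ (F ∧ A) = False ⊕ False = False
(B → (B ↔ C)) → (F ⊕ (F ∧ A)) = True → False = False
¬((B → (B ↔ C)) → (F ⊕ (F ∧ A))) = ¬False = True
F → A = False → False = True
(F → A) ⊕ B = True ⊕ True = False
¬((B → (B ↔ C)) → (F ⊕ (F ∧ A))) ⊕ ((F → A) ⊕ B) = True ⊕ False = True
((B ↔ E) ↔ (A ⊕ E)) ↔ (¬((B → (B ↔ C)) → (F ⊕ (F ∧ A))) ⊕ ((F → A) ⊕ B)) = True ↔ True = True
A ⊕ C = False ⊕ True = True
¬(A ⊕ C) = ¬True = False
¬(A ⊕ C) → A = False → False = True
¬(¬(A ⊕ C) → A) = ¬True = False
(((B ↔ E) ↔ (A ⊕ E)) ↔ (¬((B → (B ↔ C)) → (F ⊕ (F ∧ A))) ⊕ ((F → A) ⊕ B))) ↔ ¬(¬(A ⊕ C) → A) = True ↔ False = False

False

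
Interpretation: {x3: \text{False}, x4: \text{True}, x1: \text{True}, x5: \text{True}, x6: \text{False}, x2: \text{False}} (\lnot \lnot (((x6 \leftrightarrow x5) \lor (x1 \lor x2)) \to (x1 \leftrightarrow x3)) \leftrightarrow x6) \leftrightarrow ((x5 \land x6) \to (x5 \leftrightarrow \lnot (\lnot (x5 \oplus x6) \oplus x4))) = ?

\text{True}

x6 \leftrightarrow x5 = \text{False} \leftrightarrow \text{True} = \text{False}
x1 \lor x2 = \text{True} \lor \text{False} = \text{True}
(x6 \leftrightarrow x5) \lor (x1 \lor x2) = \text{False} \lor \text{True} = \text{True}
x1 \leftrightarrow x3 = \text{True} \leftrightarrow \text{False} = \text{False}
((x6 \leftrightarrow x5) \lor (x1 \lor x2)) \to (x1 \leftrightarrow x3) = \text{True} \to \text{False} = \text{False}
\lnot (((x6 \leftrightarrow x5) \lor (x1 \lor x2)) \to (x1 \leftrightarrow x3)) = \lnot \text{False} = \text{True}
\lnot \lnot (((x6 \leftrightarrow x5) \lor (x1 \lor x2)) \to (x1 \leftrightarrow x3)) = \lnot \text{True} = \text{False}
\lnot \lnot (((x6 \leftrightarrow x5) \lor (x1 \lor x2)) \to (x1 \leftrightarrow x3)) \leftrightarrow x6 = \text{False} \leftrightarrow \text{False} = \text{True}
x5 \land x6 = \text{True} \land \text{False} = \text{False}
x5 \oplus x6 = \text{True} \oplus \text{False} = \text{True}
\lnot (x5 \oplus x6) = \lnot \text{True} = \text{False}
\lnot (x5 \oplus x6) \oplus x4 = \text{False} \oplus \text{True} = \text{True}
\lnot (\lnot (x5 \oplus x6) \oplus x4) = \lnot \text{True} = \text{False}
x5 \leftrightarrow \lnot (\lnot (x5 \oplus x6) \oplus x4) = \text{True} \leftrightarrow \text{False} = \text{False}
(x5 \land x6) \to (x5 \leftrightarrow \lnot (\lnot (x5 \oplus x6) \oplus x4)) = \text{False} \to \text{False} = \text{True}
(\lnot \lnot (((x6 \leftrightarrow x5) \lor (x1 \lor x2)) \to (x1 \leftrightarrow x3)) \leftrightarrow x6) \leftrightarrow ((x5 \land x6) \to (x5 \leftrightarrow \lnot (\lnot (x5 \oplus x6) \oplus x4))) = \text{True} \leftrightarrow \text{True} = \text{True}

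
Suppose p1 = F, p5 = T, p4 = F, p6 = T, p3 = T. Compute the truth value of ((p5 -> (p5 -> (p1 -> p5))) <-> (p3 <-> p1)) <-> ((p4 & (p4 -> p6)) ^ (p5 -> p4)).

T

p1 -> p5 = F -> T = T
p5 -> (p1 -> p5) = T -> T = T
p5 -> (p5 -> (p1 -> p5)) = T -> T = T
p3 <-> p1 = T <-> F = F
(p5 -> (p5 -> (p1 -> p5))) <-> (p3 <-> p1) = T <-> F = F
p4 -> p6 = F -> T = T
p4 & (p4 -> p6) = F & T = F
p5 -> p4 = T -> F = F
(p4 & (p4 -> p6)) ^ (p5 -> p4) = F ^ F = F
((p5 -> (p5 -> (p1 -> p5))) <-> (p3 <-> p1)) <-> ((p4 & (p4 -> p6)) ^ (p5 -> p4)) = F <-> F = T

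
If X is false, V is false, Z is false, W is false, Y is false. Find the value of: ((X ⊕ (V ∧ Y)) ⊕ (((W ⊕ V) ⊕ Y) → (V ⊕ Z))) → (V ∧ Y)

V ∧ Y = False ∧ False = False
X ⊕ (V ∧ Y) = False ⊕ False = False
W ⊕ V = False ⊕ False = False
(W ⊕ V) ⊕ Y = False ⊕ False = False
V ⊕ Z = False ⊕ False = False
((W ⊕ V) ⊕ Y) → (V ⊕ Z) = False → False = True
(X ⊕ (V ∧ Y)) ⊕ (((W ⊕ V) ⊕ Y) → (V ⊕ Z)) = False ⊕ True = True
V ∧ Y = False ∧ False = False
((X ⊕ (V ∧ Y)) ⊕ (((W ⊕ V) ⊕ Y) → (V ⊕ Z))) → (V ∧ Y) = True → False = False

False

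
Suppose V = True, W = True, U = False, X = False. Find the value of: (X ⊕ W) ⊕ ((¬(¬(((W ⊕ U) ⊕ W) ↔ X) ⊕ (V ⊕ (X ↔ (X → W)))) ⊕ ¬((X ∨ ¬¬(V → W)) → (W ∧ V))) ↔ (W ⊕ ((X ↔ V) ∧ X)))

X ⊕ W = False ⊕ True = True
W ⊕ U = True ⊕ False = True
(W ⊕ U) ⊕ W = True ⊕ True = False
((W ⊕ U) ⊕ W) ↔ X = False ↔ False = True
¬(((W ⊕ U) ⊕ W) ↔ X) = ¬True = False
X → W = False → True = True
X ↔ (X → W) = False ↔ True = False
V ⊕ (X ↔ (X → W)) = True ⊕ False = True
¬(((W ⊕ U) ⊕ W) ↔ X) ⊕ (V ⊕ (X ↔ (X → W))) = False ⊕ True = True
¬(¬(((W ⊕ U) ⊕ W) ↔ X) ⊕ (V ⊕ (X ↔ (X → W)))) = ¬True = False
V → W = True → True = True
¬(V → W) = ¬True = False
¬¬(V → W) = ¬False = True
X ∨ ¬¬(V → W) = False ∨ True = True
W ∧ V = True ∧ True = True
(X ∨ ¬¬(V → W)) → (W ∧ V) = True → True = True
¬((X ∨ ¬¬(V → W)) → (W ∧ V)) = ¬True = False
¬(¬(((W ⊕ U) ⊕ W) ↔ X) ⊕ (V ⊕ (X ↔ (X → W)))) ⊕ ¬((X ∨ ¬¬(V → W)) → (W ∧ V)) = False ⊕ False = False
X ↔ V = False ↔ True = False
(X ↔ V) ∧ X = False ∧ False = False
W ⊕ ((X ↔ V) ∧ X) = True ⊕ False = True
(¬(¬(((W ⊕ U) ⊕ W) ↔ X) ⊕ (V ⊕ (X ↔ (X → W)))) ⊕ ¬((X ∨ ¬¬(V → W)) → (W ∧ V))) ↔ (W ⊕ ((X ↔ V) ∧ X)) = False ↔ True = False
(X ⊕ W) ⊕ ((¬(¬(((W ⊕ U) ⊕ W) ↔ X) ⊕ (V ⊕ (X ↔ (X → W)))) ⊕ ¬((X ∨ ¬¬(V → W)) → (W ∧ V))) ↔ (W ⊕ ((X ↔ V) ∧ X))) = True ⊕ False = True

True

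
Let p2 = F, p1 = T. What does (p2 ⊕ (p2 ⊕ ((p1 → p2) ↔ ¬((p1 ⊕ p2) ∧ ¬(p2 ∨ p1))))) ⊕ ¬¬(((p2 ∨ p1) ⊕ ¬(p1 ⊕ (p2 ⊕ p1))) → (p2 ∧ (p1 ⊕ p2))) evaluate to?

Substituting p2=F, p1=T:
p1 → p2 = T → F = F
p1 ⊕ p2 = T ⊕ F = T
p2 ∨ p1 = F ∨ T = T
¬(p2 ∨ p1) = ¬T = F
(p1 ⊕ p2) ∧ ¬(p2 ∨ p1) = T ∧ F = F
¬((p1 ⊕ p2) ∧ ¬(p2 ∨ p1)) = ¬F = T
(p1 → p2) ↔ ¬((p1 ⊕ p2) ∧ ¬(p2 ∨ p1)) = F ↔ T = F
p2 ⊕ ((p1 → p2) ↔ ¬((p1 ⊕ p2) ∧ ¬(p2 ∨ p1))) = F ⊕ F = F
p2 ⊕ (p2 ⊕ ((p1 → p2) ↔ ¬((p1 ⊕ p2) ∧ ¬(p2 ∨ p1)))) = F ⊕ F = F
p2 ∨ p1 = F ∨ T = T
p2 ⊕ p1 = F ⊕ T = T
p1 ⊕ (p2 ⊕ p1) = T ⊕ T = F
¬(p1 ⊕ (p2 ⊕ p1)) = ¬F = T
(p2 ∨ p1) ⊕ ¬(p1 ⊕ (p2 ⊕ p1)) = T ⊕ T = F
p1 ⊕ p2 = T ⊕ F = T
p2 ∧ (p1 ⊕ p2) = F ∧ T = F
((p2 ∨ p1) ⊕ ¬(p1 ⊕ (p2 ⊕ p1))) → (p2 ∧ (p1 ⊕ p2)) = F → F = T
¬(((p2 ∨ p1) ⊕ ¬(p1 ⊕ (p2 ⊕ p1))) → (p2 ∧ (p1 ⊕ p2))) = ¬T = F
¬¬(((p2 ∨ p1) ⊕ ¬(p1 ⊕ (p2 ⊕ p1))) → (p2 ∧ (p1 ⊕ p2))) = ¬F = T
(p2 ⊕ (p2 ⊕ ((p1 → p2) ↔ ¬((p1 ⊕ p2) ∧ ¬(p2 ∨ p1))))) ⊕ ¬¬(((p2 ∨ p1) ⊕ ¬(p1 ⊕ (p2 ⊕ p1))) → (p2 ∧ (p1 ⊕ p2))) = F ⊕ T = T

T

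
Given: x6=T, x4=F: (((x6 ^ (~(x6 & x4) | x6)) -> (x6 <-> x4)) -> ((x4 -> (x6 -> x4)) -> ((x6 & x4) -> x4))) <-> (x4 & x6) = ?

x6 & x4 = T & F = F
~(x6 & x4) = ~F = T
~(x6 & x4) | x6 = T | T = T
x6 ^ (~(x6 & x4) | x6) = T ^ T = F
x6 <-> x4 = T <-> F = F
(x6 ^ (~(x6 & x4) | x6)) -> (x6 <-> x4) = F -> F = T
x6 -> x4 = T -> F = F
x4 -> (x6 -> x4) = F -> F = T
x6 & x4 = T & F = F
(x6 & x4) -> x4 = F -> F = T
(x4 -> (x6 -> x4)) -> ((x6 & x4) -> x4) = T -> T = T
((x6 ^ (~(x6 & x4) | x6)) -> (x6 <-> x4)) -> ((x4 -> (x6 -> x4)) -> ((x6 & x4) -> x4)) = T -> T = T
x4 & x6 = F & T = F
(((x6 ^ (~(x6 & x4) | x6)) -> (x6 <-> x4)) -> ((x4 -> (x6 -> x4)) -> ((x6 & x4) -> x4))) <-> (x4 & x6) = T <-> F = F

F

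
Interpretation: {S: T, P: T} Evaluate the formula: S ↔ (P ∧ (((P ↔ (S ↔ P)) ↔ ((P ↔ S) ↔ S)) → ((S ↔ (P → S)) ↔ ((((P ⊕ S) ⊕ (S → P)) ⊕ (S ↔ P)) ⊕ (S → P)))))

T

S ↔ P = T ↔ T = T
P ↔ (S ↔ P) = T ↔ T = T
P ↔ S = T ↔ T = T
(P ↔ S) ↔ S = T ↔ T = T
(P ↔ (S ↔ P)) ↔ ((P ↔ S) ↔ S) = T ↔ T = T
P → S = T → T = T
S ↔ (P → S) = T ↔ T = T
P ⊕ S = T ⊕ T = F
S → P = T → T = T
(P ⊕ S) ⊕ (S → P) = F ⊕ T = T
S ↔ P = T ↔ T = T
((P ⊕ S) ⊕ (S → P)) ⊕ (S ↔ P) = T ⊕ T = F
S → P = T → T = T
(((P ⊕ S) ⊕ (S → P)) ⊕ (S ↔ P)) ⊕ (S → P) = F ⊕ T = T
(S ↔ (P → S)) ↔ ((((P ⊕ S) ⊕ (S → P)) ⊕ (S ↔ P)) ⊕ (S → P)) = T ↔ T = T
((P ↔ (S ↔ P)) ↔ ((P ↔ S) ↔ S)) → ((S ↔ (P → S)) ↔ ((((P ⊕ S) ⊕ (S → P)) ⊕ (S ↔ P)) ⊕ (S → P))) = T → T = T
P ∧ (((P ↔ (S ↔ P)) ↔ ((P ↔ S) ↔ S)) → ((S ↔ (P → S)) ↔ ((((P ⊕ S) ⊕ (S → P)) ⊕ (S ↔ P)) ⊕ (S → P)))) = T ∧ T = T
S ↔ (P ∧ (((P ↔ (S ↔ P)) ↔ ((P ↔ S) ↔ S)) → ((S ↔ (P → S)) ↔ ((((P ⊕ S) ⊕ (S → P)) ⊕ (S ↔ P)) ⊕ (S → P))))) = T ↔ T = T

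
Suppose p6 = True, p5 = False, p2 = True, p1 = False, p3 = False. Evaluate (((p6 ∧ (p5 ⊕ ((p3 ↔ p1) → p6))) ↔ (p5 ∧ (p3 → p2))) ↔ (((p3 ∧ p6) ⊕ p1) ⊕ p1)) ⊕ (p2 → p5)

True

p3 ↔ p1 = False ↔ False = True
(p3 ↔ p1) → p6 = True → True = True
p5 ⊕ ((p3 ↔ p1) → p6) = False ⊕ True = True
p6 ∧ (p5 ⊕ ((p3 ↔ p1) → p6)) = True ∧ True = True
p3 → p2 = False → True = True
p5 ∧ (p3 → p2) = False ∧ True = False
(p6 ∧ (p5 ⊕ ((p3 ↔ p1) → p6))) ↔ (p5 ∧ (p3 → p2)) = True ↔ False = False
p3 ∧ p6 = False ∧ True = False
(p3 ∧ p6) ⊕ p1 = False ⊕ False = False
((p3 ∧ p6) ⊕ p1) ⊕ p1 = False ⊕ False = False
((p6 ∧ (p5 ⊕ ((p3 ↔ p1) → p6))) ↔ (p5 ∧ (p3 → p2))) ↔ (((p3 ∧ p6) ⊕ p1) ⊕ p1) = False ↔ False = True
p2 → p5 = True → False = False
(((p6 ∧ (p5 ⊕ ((p3 ↔ p1) → p6))) ↔ (p5 ∧ (p3 → p2))) ↔ (((p3 ∧ p6) ⊕ p1) ⊕ p1)) ⊕ (p2 → p5) = True ⊕ False = True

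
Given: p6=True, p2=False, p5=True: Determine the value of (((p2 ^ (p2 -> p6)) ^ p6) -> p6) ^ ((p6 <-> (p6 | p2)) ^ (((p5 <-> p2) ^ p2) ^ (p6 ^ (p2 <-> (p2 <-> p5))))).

p2 -> p6 = False -> True = True
p2 ^ (p2 -> p6) = False ^ True = True
(p2 ^ (p2 -> p6)) ^ p6 = True ^ True = False
((p2 ^ (p2 -> p6)) ^ p6) -> p6 = False -> True = True
p6 | p2 = True | False = True
p6 <-> (p6 | p2) = True <-> True = True
p5 <-> p2 = True <-> False = False
(p5 <-> p2) ^ p2 = False ^ False = False
p2 <-> p5 = False <-> True = False
p2 <-> (p2 <-> p5) = False <-> False = True
p6 ^ (p2 <-> (p2 <-> p5)) = True ^ True = False
((p5 <-> p2) ^ p2) ^ (p6 ^ (p2 <-> (p2 <-> p5))) = False ^ False = False
(p6 <-> (p6 | p2)) ^ (((p5 <-> p2) ^ p2) ^ (p6 ^ (p2 <-> (p2 <-> p5)))) = True ^ False = True
(((p2 ^ (p2 -> p6)) ^ p6) -> p6) ^ ((p6 <-> (p6 | p2)) ^ (((p5 <-> p2) ^ p2) ^ (p6 ^ (p2 <-> (p2 <-> p5))))) = True ^ True = False

False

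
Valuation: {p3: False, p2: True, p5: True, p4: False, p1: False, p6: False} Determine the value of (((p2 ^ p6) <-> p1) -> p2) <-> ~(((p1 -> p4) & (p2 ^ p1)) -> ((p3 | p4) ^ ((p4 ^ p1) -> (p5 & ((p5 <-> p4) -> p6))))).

p2 ^ p6 = True ^ False = True
(p2 ^ p6) <-> p1 = True <-> False = False
((p2 ^ p6) <-> p1) -> p2 = False -> True = True
p1 -> p4 = False -> False = True
p2 ^ p1 = True ^ False = True
(p1 -> p4) & (p2 ^ p1) = True & True = True
p3 | p4 = False | False = False
p4 ^ p1 = False ^ False = False
p5 <-> p4 = True <-> False = False
(p5 <-> p4) -> p6 = False -> False = True
p5 & ((p5 <-> p4) -> p6) = True & True = True
(p4 ^ p1) -> (p5 & ((p5 <-> p4) -> p6)) = False -> True = True
(p3 | p4) ^ ((p4 ^ p1) -> (p5 & ((p5 <-> p4) -> p6))) = False ^ True = True
((p1 -> p4) & (p2 ^ p1)) -> ((p3 | p4) ^ ((p4 ^ p1) -> (p5 & ((p5 <-> p4) -> p6)))) = True -> True = True
~(((p1 -> p4) & (p2 ^ p1)) -> ((p3 | p4) ^ ((p4 ^ p1) -> (p5 & ((p5 <-> p4) -> p6))))) = ~True = False
(((p2 ^ p6) <-> p1) -> p2) <-> ~(((p1 -> p4) & (p2 ^ p1)) -> ((p3 | p4) ^ ((p4 ^ p1) -> (p5 & ((p5 <-> p4) -> p6))))) = True <-> False = False

False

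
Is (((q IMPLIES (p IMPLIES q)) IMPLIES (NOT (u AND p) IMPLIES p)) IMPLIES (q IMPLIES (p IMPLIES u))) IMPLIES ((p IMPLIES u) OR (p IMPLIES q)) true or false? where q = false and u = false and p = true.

false

p IMPLIES q = true IMPLIES false = false
q IMPLIES (p IMPLIES q) = false IMPLIES false = true
u AND p = false AND true = false
NOT (u AND p) = NOT false = true
NOT (u AND p) IMPLIES p = true IMPLIES true = true
(q IMPLIES (p IMPLIES q)) IMPLIES (NOT (u AND p) IMPLIES p) = true IMPLIES true = true
p IMPLIES u = true IMPLIES false = false
q IMPLIES (p IMPLIES u) = false IMPLIES false = true
((q IMPLIES (p IMPLIES q)) IMPLIES (NOT (u AND p) IMPLIES p)) IMPLIES (q IMPLIES (p IMPLIES u)) = true IMPLIES true = true
p IMPLIES u = true IMPLIES false = false
p IMPLIES q = true IMPLIES false = false
(p IMPLIES u) OR (p IMPLIES q) = false OR false = false
(((q IMPLIES (p IMPLIES q)) IMPLIES (NOT (u AND p) IMPLIES p)) IMPLIES (q IMPLIES (p IMPLIES u))) IMPLIES ((p IMPLIES u) OR (p IMPLIES q)) = true IMPLIES false = false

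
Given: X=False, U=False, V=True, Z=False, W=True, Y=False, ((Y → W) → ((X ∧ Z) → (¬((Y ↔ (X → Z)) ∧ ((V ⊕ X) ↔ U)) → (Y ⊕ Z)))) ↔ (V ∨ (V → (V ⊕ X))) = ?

True

Y → W = False → True = True
X ∧ Z = False ∧ False = False
X → Z = False → False = True
Y ↔ (X → Z) = False ↔ True = False
V ⊕ X = True ⊕ False = True
(V ⊕ X) ↔ U = True ↔ False = False
(Y ↔ (X → Z)) ∧ ((V ⊕ X) ↔ U) = False ∧ False = False
¬((Y ↔ (X → Z)) ∧ ((V ⊕ X) ↔ U)) = ¬False = True
Y ⊕ Z = False ⊕ False = False
¬((Y ↔ (X → Z)) ∧ ((V ⊕ X) ↔ U)) → (Y ⊕ Z) = True → False = False
(X ∧ Z) → (¬((Y ↔ (X → Z)) ∧ ((V ⊕ X) ↔ U)) → (Y ⊕ Z)) = False → False = True
(Y → W) → ((X ∧ Z) → (¬((Y ↔ (X → Z)) ∧ ((V ⊕ X) ↔ U)) → (Y ⊕ Z))) = True → True = True
V ⊕ X = True ⊕ False = True
V → (V ⊕ X) = True → True = True
V ∨ (V → (V ⊕ X)) = True ∨ True = True
((Y → W) → ((X ∧ Z) → (¬((Y ↔ (X → Z)) ∧ ((V ⊕ X) ↔ U)) → (Y ⊕ Z)))) ↔ (V ∨ (V → (V ⊕ X))) = True ↔ True = True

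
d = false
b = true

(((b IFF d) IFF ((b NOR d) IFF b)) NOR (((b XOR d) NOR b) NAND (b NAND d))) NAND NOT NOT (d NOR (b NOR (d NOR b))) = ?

Substituting d=false, b=true:
b IFF d = true IFF false = false
b NOR d = true NOR false = false
(b NOR d) IFF b = false IFF true = false
(b IFF d) IFF ((b NOR d) IFF b) = false IFF false = true
b XOR d = true XOR false = true
(b XOR d) NOR b = true NOR true = false
b NAND d = true NAND false = true
((b XOR d) NOR b) NAND (b NAND d) = false NAND true = true
((b IFF d) IFF ((b NOR d) IFF b)) NOR (((b XOR d) NOR b) NAND (b NAND d)) = true NOR true = false
d NOR b = false NOR true = false
b NOR (d NOR b) = true NOR false = false
d NOR (b NOR (d NOR b)) = false NOR false = true
NOT (d NOR (b NOR (d NOR b))) = NOT true = false
NOT NOT (d NOR (b NOR (d NOR b))) = NOT false = true
(((b IFF d) IFF ((b NOR d) IFF b)) NOR (((b XOR d) NOR b) NAND (b NAND d))) NAND NOT NOT (d NOR (b NOR (d NOR b))) = false NAND true = true

true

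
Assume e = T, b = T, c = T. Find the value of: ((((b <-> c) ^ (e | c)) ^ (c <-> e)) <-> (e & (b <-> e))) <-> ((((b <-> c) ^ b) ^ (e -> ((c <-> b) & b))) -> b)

T

b <-> c = T <-> T = T
e | c = T | T = T
(b <-> c) ^ (e | c) = T ^ T = F
c <-> e = T <-> T = T
((b <-> c) ^ (e | c)) ^ (c <-> e) = F ^ T = T
b <-> e = T <-> T = T
e & (b <-> e) = T & T = T
(((b <-> c) ^ (e | c)) ^ (c <-> e)) <-> (e & (b <-> e)) = T <-> T = T
b <-> c = T <-> T = T
(b <-> c) ^ b = T ^ T = F
c <-> b = T <-> T = T
(c <-> b) & b = T & T = T
e -> ((c <-> b) & b) = T -> T = T
((b <-> c) ^ b) ^ (e -> ((c <-> b) & b)) = F ^ T = T
(((b <-> c) ^ b) ^ (e -> ((c <-> b) & b))) -> b = T -> T = T
((((b <-> c) ^ (e | c)) ^ (c <-> e)) <-> (e & (b <-> e))) <-> ((((b <-> c) ^ b) ^ (e -> ((c <-> b) & b))) -> b) = T <-> T = T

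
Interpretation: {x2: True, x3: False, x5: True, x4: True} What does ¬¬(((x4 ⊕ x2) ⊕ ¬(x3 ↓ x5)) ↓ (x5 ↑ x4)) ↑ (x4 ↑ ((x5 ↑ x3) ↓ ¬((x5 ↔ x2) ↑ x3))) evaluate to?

True

x4 ⊕ x2 = True ⊕ True = False
x3 ↓ x5 = False ↓ True = False
¬(x3 ↓ x5) = ¬False = True
(x4 ⊕ x2) ⊕ ¬(x3 ↓ x5) = False ⊕ True = True
x5 ↑ x4 = True ↑ True = False
((x4 ⊕ x2) ⊕ ¬(x3 ↓ x5)) ↓ (x5 ↑ x4) = True ↓ False = False
¬(((x4 ⊕ x2) ⊕ ¬(x3 ↓ x5)) ↓ (x5 ↑ x4)) = ¬False = True
¬¬(((x4 ⊕ x2) ⊕ ¬(x3 ↓ x5)) ↓ (x5 ↑ x4)) = ¬True = False
x5 ↑ x3 = True ↑ False = True
x5 ↔ x2 = True ↔ True = True
(x5 ↔ x2) ↑ x3 = True ↑ False = True
¬((x5 ↔ x2) ↑ x3) = ¬True = False
(x5 ↑ x3) ↓ ¬((x5 ↔ x2) ↑ x3) = True ↓ False = False
x4 ↑ ((x5 ↑ x3) ↓ ¬((x5 ↔ x2) ↑ x3)) = True ↑ False = True
¬¬(((x4 ⊕ x2) ⊕ ¬(x3 ↓ x5)) ↓ (x5 ↑ x4)) ↑ (x4 ↑ ((x5 ↑ x3) ↓ ¬((x5 ↔ x2) ↑ x3))) = False ↑ True = True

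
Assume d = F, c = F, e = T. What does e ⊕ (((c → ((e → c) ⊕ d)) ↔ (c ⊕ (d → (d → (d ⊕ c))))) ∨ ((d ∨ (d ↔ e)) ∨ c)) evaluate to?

e → c = T → F = F
(e → c) ⊕ d = F ⊕ F = F
c → ((e → c) ⊕ d) = F → F = T
d ⊕ c = F ⊕ F = F
d → (d ⊕ c) = F → F = T
d → (d → (d ⊕ c)) = F → T = T
c ⊕ (d → (d → (d ⊕ c))) = F ⊕ T = T
(c → ((e → c) ⊕ d)) ↔ (c ⊕ (d → (d → (d ⊕ c)))) = T ↔ T = T
d ↔ e = F ↔ T = F
d ∨ (d ↔ e) = F ∨ F = F
(d ∨ (d ↔ e)) ∨ c = F ∨ F = F
((c → ((e → c) ⊕ d)) ↔ (c ⊕ (d → (d → (d ⊕ c))))) ∨ ((d ∨ (d ↔ e)) ∨ c) = T ∨ F = T
e ⊕ (((c → ((e → c) ⊕ d)) ↔ (c ⊕ (d → (d → (d ⊕ c))))) ∨ ((d ∨ (d ↔ e)) ∨ c)) = T ⊕ T = F

F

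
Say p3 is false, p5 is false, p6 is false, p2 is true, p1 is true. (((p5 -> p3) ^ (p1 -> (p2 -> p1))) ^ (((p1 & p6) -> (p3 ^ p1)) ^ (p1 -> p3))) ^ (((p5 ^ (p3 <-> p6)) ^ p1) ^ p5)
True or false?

p5 -> p3 = F -> F = T
p2 -> p1 = T -> T = T
p1 -> (p2 -> p1) = T -> T = T
(p5 -> p3) ^ (p1 -> (p2 -> p1)) = T ^ T = F
p1 & p6 = T & F = F
p3 ^ p1 = F ^ T = T
(p1 & p6) -> (p3 ^ p1) = F -> T = T
p1 -> p3 = T -> F = F
((p1 & p6) -> (p3 ^ p1)) ^ (p1 -> p3) = T ^ F = T
((p5 -> p3) ^ (p1 -> (p2 -> p1))) ^ (((p1 & p6) -> (p3 ^ p1)) ^ (p1 -> p3)) = F ^ T = T
p3 <-> p6 = F <-> F = T
p5 ^ (p3 <-> p6) = F ^ T = T
(p5 ^ (p3 <-> p6)) ^ p1 = T ^ T = F
((p5 ^ (p3 <-> p6)) ^ p1) ^ p5 = F ^ F = F
(((p5 -> p3) ^ (p1 -> (p2 -> p1))) ^ (((p1 & p6) -> (p3 ^ p1)) ^ (p1 -> p3))) ^ (((p5 ^ (p3 <-> p6)) ^ p1) ^ p5) = T ^ F = T

T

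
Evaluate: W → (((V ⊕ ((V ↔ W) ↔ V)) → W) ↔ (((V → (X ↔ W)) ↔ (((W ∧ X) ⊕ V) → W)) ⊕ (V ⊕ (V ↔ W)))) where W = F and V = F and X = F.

Substituting W=F, V=F, X=F:
V ↔ W = F ↔ F = T
(V ↔ W) ↔ V = T ↔ F = F
V ⊕ ((V ↔ W) ↔ V) = F ⊕ F = F
(V ⊕ ((V ↔ W) ↔ V)) → W = F → F = T
X ↔ W = F ↔ F = T
V → (X ↔ W) = F → T = T
W ∧ X = F ∧ F = F
(W ∧ X) ⊕ V = F ⊕ F = F
((W ∧ X) ⊕ V) → W = F → F = T
(V → (X ↔ W)) ↔ (((W ∧ X) ⊕ V) → W) = T ↔ T = T
V ↔ W = F ↔ F = T
V ⊕ (V ↔ W) = F ⊕ T = T
((V → (X ↔ W)) ↔ (((W ∧ X) ⊕ V) → W)) ⊕ (V ⊕ (V ↔ W)) = T ⊕ T = F
((V ⊕ ((V ↔ W) ↔ V)) → W) ↔ (((V → (X ↔ W)) ↔ (((W ∧ X) ⊕ V) → W)) ⊕ (V ⊕ (V ↔ W))) = T ↔ F = F
W → (((V ⊕ ((V ↔ W) ↔ V)) → W) ↔ (((V → (X ↔ W)) ↔ (((W ∧ X) ⊕ V) → W)) ⊕ (V ⊕ (V ↔ W)))) = F → F = T

T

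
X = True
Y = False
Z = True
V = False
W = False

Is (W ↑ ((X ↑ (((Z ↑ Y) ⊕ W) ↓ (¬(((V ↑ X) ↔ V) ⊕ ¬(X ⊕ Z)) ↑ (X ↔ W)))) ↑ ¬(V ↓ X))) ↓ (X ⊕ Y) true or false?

False

Z ↑ Y = True ↑ False = True
(Z ↑ Y) ⊕ W = True ⊕ False = True
V ↑ X = False ↑ True = True
(V ↑ X) ↔ V = True ↔ False = False
X ⊕ Z = True ⊕ True = False
¬(X ⊕ Z) = ¬False = True
((V ↑ X) ↔ V) ⊕ ¬(X ⊕ Z) = False ⊕ True = True
¬(((V ↑ X) ↔ V) ⊕ ¬(X ⊕ Z)) = ¬True = False
X ↔ W = True ↔ False = False
¬(((V ↑ X) ↔ V) ⊕ ¬(X ⊕ Z)) ↑ (X ↔ W) = False ↑ False = True
((Z ↑ Y) ⊕ W) ↓ (¬(((V ↑ X) ↔ V) ⊕ ¬(X ⊕ Z)) ↑ (X ↔ W)) = True ↓ True = False
X ↑ (((Z ↑ Y) ⊕ W) ↓ (¬(((V ↑ X) ↔ V) ⊕ ¬(X ⊕ Z)) ↑ (X ↔ W))) = True ↑ False = True
V ↓ X = False ↓ True = False
¬(V ↓ X) = ¬False = True
(X ↑ (((Z ↑ Y) ⊕ W) ↓ (¬(((V ↑ X) ↔ V) ⊕ ¬(X ⊕ Z)) ↑ (X ↔ W)))) ↑ ¬(V ↓ X) = True ↑ True = False
W ↑ ((X ↑ (((Z ↑ Y) ⊕ W) ↓ (¬(((V ↑ X) ↔ V) ⊕ ¬(X ⊕ Z)) ↑ (X ↔ W)))) ↑ ¬(V ↓ X)) = False ↑ False = True
X ⊕ Y = True ⊕ False = True
(W ↑ ((X ↑ (((Z ↑ Y) ⊕ W) ↓ (¬(((V ↑ X) ↔ V) ⊕ ¬(X ⊕ Z)) ↑ (X ↔ W)))) ↑ ¬(V ↓ X))) ↓ (X ⊕ Y) = True ↓ True = False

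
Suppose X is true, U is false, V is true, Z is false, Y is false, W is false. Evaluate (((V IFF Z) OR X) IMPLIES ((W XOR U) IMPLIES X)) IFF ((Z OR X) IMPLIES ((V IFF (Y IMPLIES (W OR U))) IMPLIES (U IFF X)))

V IFF Z = T IFF F = F
(V IFF Z) OR X = F OR T = T
W XOR U = F XOR F = F
(W XOR U) IMPLIES X = F IMPLIES T = T
((V IFF Z) OR X) IMPLIES ((W XOR U) IMPLIES X) = T IMPLIES T = T
Z OR X = F OR T = T
W OR U = F OR F = F
Y IMPLIES (W OR U) = F IMPLIES F = T
V IFF (Y IMPLIES (W OR U)) = T IFF T = T
U IFF X = F IFF T = F
(V IFF (Y IMPLIES (W OR U))) IMPLIES (U IFF X) = T IMPLIES F = F
(Z OR X) IMPLIES ((V IFF (Y IMPLIES (W OR U))) IMPLIES (U IFF X)) = T IMPLIES F = F
(((V IFF Z) OR X) IMPLIES ((W XOR U) IMPLIES X)) IFF ((Z OR X) IMPLIES ((V IFF (Y IMPLIES (W OR U))) IMPLIES (U IFF X))) = T IFF F = F

F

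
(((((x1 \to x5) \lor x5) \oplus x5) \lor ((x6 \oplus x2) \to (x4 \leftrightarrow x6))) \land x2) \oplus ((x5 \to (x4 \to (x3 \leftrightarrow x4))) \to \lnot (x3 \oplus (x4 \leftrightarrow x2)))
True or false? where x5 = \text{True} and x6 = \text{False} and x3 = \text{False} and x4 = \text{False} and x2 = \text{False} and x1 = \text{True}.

x1 \to x5 = \text{True} \to \text{True} = \text{True}
(x1 \to x5) \lor x5 = \text{True} \lor \text{True} = \text{True}
((x1 \to x5) \lor x5) \oplus x5 = \text{True} \oplus \text{True} = \text{False}
x6 \oplus x2 = \text{False} \oplus \text{False} = \text{False}
x4 \leftrightarrow x6 = \text{False} \leftrightarrow \text{False} = \text{True}
(x6 \oplus x2) \to (x4 \leftrightarrow x6) = \text{False} \to \text{True} = \text{True}
(((x1 \to x5) \lor x5) \oplus x5) \lor ((x6 \oplus x2) \to (x4 \leftrightarrow x6)) = \text{False} \lor \text{True} = \text{True}
((((x1 \to x5) \lor x5) \oplus x5) \lor ((x6 \oplus x2) \to (x4 \leftrightarrow x6))) \land x2 = \text{True} \land \text{False} = \text{False}
x3 \leftrightarrow x4 = \text{False} \leftrightarrow \text{False} = \text{True}
x4 \to (x3 \leftrightarrow x4) = \text{False} \to \text{True} = \text{True}
x5 \to (x4 \to (x3 \leftrightarrow x4)) = \text{True} \to \text{True} = \text{True}
x4 \leftrightarrow x2 = \text{False} \leftrightarrow \text{False} = \text{True}
x3 \oplus (x4 \leftrightarrow x2) = \text{False} \oplus \text{True} = \text{True}
\lnot (x3 \oplus (x4 \leftrightarrow x2)) = \lnot \text{True} = \text{False}
(x5 \to (x4 \to (x3 \leftrightarrow x4))) \to \lnot (x3 \oplus (x4 \leftrightarrow x2)) = \text{True} \to \text{False} = \text{False}
(((((x1 \to x5) \lor x5) \oplus x5) \lor ((x6 \oplus x2) \to (x4 \leftrightarrow x6))) \land x2) \oplus ((x5 \to (x4 \to (x3 \leftrightarrow x4))) \to \lnot (x3 \oplus (x4 \leftrightarrow x2))) = \text{False} \oplus \text{False} = \text{False}

\text{False}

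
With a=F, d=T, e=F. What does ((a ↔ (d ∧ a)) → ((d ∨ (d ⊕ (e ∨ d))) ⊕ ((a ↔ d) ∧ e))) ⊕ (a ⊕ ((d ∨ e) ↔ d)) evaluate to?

Substituting a=F, d=T, e=F:
d ∧ a = T ∧ F = F
a ↔ (d ∧ a) = F ↔ F = T
e ∨ d = F ∨ T = T
d ⊕ (e ∨ d) = T ⊕ T = F
d ∨ (d ⊕ (e ∨ d)) = T ∨ F = T
a ↔ d = F ↔ T = F
(a ↔ d) ∧ e = F ∧ F = F
(d ∨ (d ⊕ (e ∨ d))) ⊕ ((a ↔ d) ∧ e) = T ⊕ F = T
(a ↔ (d ∧ a)) → ((d ∨ (d ⊕ (e ∨ d))) ⊕ ((a ↔ d) ∧ e)) = T → T = T
d ∨ e = T ∨ F = T
(d ∨ e) ↔ d = T ↔ T = T
a ⊕ ((d ∨ e) ↔ d) = F ⊕ T = T
((a ↔ (d ∧ a)) → ((d ∨ (d ⊕ (e ∨ d))) ⊕ ((a ↔ d) ∧ e))) ⊕ (a ⊕ ((d ∨ e) ↔ d)) = T ⊕ T = F

F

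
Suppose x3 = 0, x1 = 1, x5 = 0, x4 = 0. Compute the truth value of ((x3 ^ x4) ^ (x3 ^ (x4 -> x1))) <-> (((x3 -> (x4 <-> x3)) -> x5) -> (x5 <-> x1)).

1

x3 ^ x4 = 0 ^ 0 = 0
x4 -> x1 = 0 -> 1 = 1
x3 ^ (x4 -> x1) = 0 ^ 1 = 1
(x3 ^ x4) ^ (x3 ^ (x4 -> x1)) = 0 ^ 1 = 1
x4 <-> x3 = 0 <-> 0 = 1
x3 -> (x4 <-> x3) = 0 -> 1 = 1
(x3 -> (x4 <-> x3)) -> x5 = 1 -> 0 = 0
x5 <-> x1 = 0 <-> 1 = 0
((x3 -> (x4 <-> x3)) -> x5) -> (x5 <-> x1) = 0 -> 0 = 1
((x3 ^ x4) ^ (x3 ^ (x4 -> x1))) <-> (((x3 -> (x4 <-> x3)) -> x5) -> (x5 <-> x1)) = 1 <-> 1 = 1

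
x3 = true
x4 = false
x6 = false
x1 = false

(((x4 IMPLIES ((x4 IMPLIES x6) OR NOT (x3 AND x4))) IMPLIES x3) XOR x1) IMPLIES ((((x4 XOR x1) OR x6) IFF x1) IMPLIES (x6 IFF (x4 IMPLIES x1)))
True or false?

Substituting x3=true, x4=false, x6=false, x1=false:
x4 IMPLIES x6 = false IMPLIES false = true
x3 AND x4 = true AND false = false
NOT (x3 AND x4) = NOT false = true
(x4 IMPLIES x6) OR NOT (x3 AND x4) = true OR true = true
x4 IMPLIES ((x4 IMPLIES x6) OR NOT (x3 AND x4)) = false IMPLIES true = true
(x4 IMPLIES ((x4 IMPLIES x6) OR NOT (x3 AND x4))) IMPLIES x3 = true IMPLIES true = true
((x4 IMPLIES ((x4 IMPLIES x6) OR NOT (x3 AND x4))) IMPLIES x3) XOR x1 = true XOR false = true
x4 XOR x1 = false XOR false = false
(x4 XOR x1) OR x6 = false OR false = false
((x4 XOR x1) OR x6) IFF x1 = false IFF false = true
x4 IMPLIES x1 = false IMPLIES false = true
x6 IFF (x4 IMPLIES x1) = false IFF true = false
(((x4 XOR x1) OR x6) IFF x1) IMPLIES (x6 IFF (x4 IMPLIES x1)) = true IMPLIES false = false
(((x4 IMPLIES ((x4 IMPLIES x6) OR NOT (x3 AND x4))) IMPLIES x3) XOR x1) IMPLIES ((((x4 XOR x1) OR x6) IFF x1) IMPLIES (x6 IFF (x4 IMPLIES x1))) = true IMPLIES false = false

false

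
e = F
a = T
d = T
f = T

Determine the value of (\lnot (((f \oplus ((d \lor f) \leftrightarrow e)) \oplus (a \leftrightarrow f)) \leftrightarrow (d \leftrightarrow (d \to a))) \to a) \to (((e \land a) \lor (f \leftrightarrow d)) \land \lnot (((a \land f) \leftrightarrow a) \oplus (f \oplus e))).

Substituting e=F, a=T, d=T, f=T:
d \lor f = T \lor T = T
(d \lor f) \leftrightarrow e = T \leftrightarrow F = F
f \oplus ((d \lor f) \leftrightarrow e) = T \oplus F = T
a \leftrightarrow f = T \leftrightarrow T = T
(f \oplus ((d \lor f) \leftrightarrow e)) \oplus (a \leftrightarrow f) = T \oplus T = F
d \to a = T \to T = T
d \leftrightarrow (d \to a) = T \leftrightarrow T = T
((f \oplus ((d \lor f) \leftrightarrow e)) \oplus (a \leftrightarrow f)) \leftrightarrow (d \leftrightarrow (d \to a)) = F \leftrightarrow T = F
\lnot (((f \oplus ((d \lor f) \leftrightarrow e)) \oplus (a \leftrightarrow f)) \leftrightarrow (d \leftrightarrow (d \to a))) = \lnot F = T
\lnot (((f \oplus ((d \lor f) \leftrightarrow e)) \oplus (a \leftrightarrow f)) \leftrightarrow (d \leftrightarrow (d \to a))) \to a = T \to T = T
e \land a = F \land T = F
f \leftrightarrow d = T \leftrightarrow T = T
(e \land a) \lor (f \leftrightarrow d) = F \lor T = T
a \land f = T \land T = T
(a \land f) \leftrightarrow a = T \leftrightarrow T = T
f \oplus e = T \oplus F = T
((a \land f) \leftrightarrow a) \oplus (f \oplus e) = T \oplus T = F
\lnot (((a \land f) \leftrightarrow a) \oplus (f \oplus e)) = \lnot F = T
((e \land a) \lor (f \leftrightarrow d)) \land \lnot (((a \land f) \leftrightarrow a) \oplus (f \oplus e)) = T \land T = T
(\lnot (((f \oplus ((d \lor f) \leftrightarrow e)) \oplus (a \leftrightarrow f)) \leftrightarrow (d \leftrightarrow (d \to a))) \to a) \to (((e \land a) \lor (f \leftrightarrow d)) \land \lnot (((a \land f) \leftrightarrow a) \oplus (f \oplus e))) = T \to T = T

T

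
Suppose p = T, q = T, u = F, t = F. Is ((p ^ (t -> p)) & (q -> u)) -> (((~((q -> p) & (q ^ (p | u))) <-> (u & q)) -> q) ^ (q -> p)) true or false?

T

t -> p = F -> T = T
p ^ (t -> p) = T ^ T = F
q -> u = T -> F = F
(p ^ (t -> p)) & (q -> u) = F & F = F
q -> p = T -> T = T
p | u = T | F = T
q ^ (p | u) = T ^ T = F
(q -> p) & (q ^ (p | u)) = T & F = F
~((q -> p) & (q ^ (p | u))) = ~F = T
u & q = F & T = F
~((q -> p) & (q ^ (p | u))) <-> (u & q) = T <-> F = F
(~((q -> p) & (q ^ (p | u))) <-> (u & q)) -> q = F -> T = T
q -> p = T -> T = T
((~((q -> p) & (q ^ (p | u))) <-> (u & q)) -> q) ^ (q -> p) = T ^ T = F
((p ^ (t -> p)) & (q -> u)) -> (((~((q -> p) & (q ^ (p | u))) <-> (u & q)) -> q) ^ (q -> p)) = F -> F = T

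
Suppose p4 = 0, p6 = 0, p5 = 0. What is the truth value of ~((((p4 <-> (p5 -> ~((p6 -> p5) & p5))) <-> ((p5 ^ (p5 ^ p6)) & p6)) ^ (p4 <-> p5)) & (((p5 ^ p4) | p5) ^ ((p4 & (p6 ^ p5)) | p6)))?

p6 -> p5 = 0 -> 0 = 1
(p6 -> p5) & p5 = 1 & 0 = 0
~((p6 -> p5) & p5) = ~0 = 1
p5 -> ~((p6 -> p5) & p5) = 0 -> 1 = 1
p4 <-> (p5 -> ~((p6 -> p5) & p5)) = 0 <-> 1 = 0
p5 ^ p6 = 0 ^ 0 = 0
p5 ^ (p5 ^ p6) = 0 ^ 0 = 0
(p5 ^ (p5 ^ p6)) & p6 = 0 & 0 = 0
(p4 <-> (p5 -> ~((p6 -> p5) & p5))) <-> ((p5 ^ (p5 ^ p6)) & p6) = 0 <-> 0 = 1
p4 <-> p5 = 0 <-> 0 = 1
((p4 <-> (p5 -> ~((p6 -> p5) & p5))) <-> ((p5 ^ (p5 ^ p6)) & p6)) ^ (p4 <-> p5) = 1 ^ 1 = 0
p5 ^ p4 = 0 ^ 0 = 0
(p5 ^ p4) | p5 = 0 | 0 = 0
p6 ^ p5 = 0 ^ 0 = 0
p4 & (p6 ^ p5) = 0 & 0 = 0
(p4 & (p6 ^ p5)) | p6 = 0 | 0 = 0
((p5 ^ p4) | p5) ^ ((p4 & (p6 ^ p5)) | p6) = 0 ^ 0 = 0
(((p4 <-> (p5 -> ~((p6 -> p5) & p5))) <-> ((p5 ^ (p5 ^ p6)) & p6)) ^ (p4 <-> p5)) & (((p5 ^ p4) | p5) ^ ((p4 & (p6 ^ p5)) | p6)) = 0 & 0 = 0
~((((p4 <-> (p5 -> ~((p6 -> p5) & p5))) <-> ((p5 ^ (p5 ^ p6)) & p6)) ^ (p4 <-> p5)) & (((p5 ^ p4) | p5) ^ ((p4 & (p6 ^ p5)) | p6))) = ~0 = 1

1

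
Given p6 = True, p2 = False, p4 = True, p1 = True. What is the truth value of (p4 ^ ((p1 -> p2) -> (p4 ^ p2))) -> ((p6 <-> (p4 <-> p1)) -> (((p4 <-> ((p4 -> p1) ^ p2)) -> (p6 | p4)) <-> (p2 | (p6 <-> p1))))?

True

p1 -> p2 = True -> False = False
p4 ^ p2 = True ^ False = True
(p1 -> p2) -> (p4 ^ p2) = False -> True = True
p4 ^ ((p1 -> p2) -> (p4 ^ p2)) = True ^ True = False
p4 <-> p1 = True <-> True = True
p6 <-> (p4 <-> p1) = True <-> True = True
p4 -> p1 = True -> True = True
(p4 -> p1) ^ p2 = True ^ False = True
p4 <-> ((p4 -> p1) ^ p2) = True <-> True = True
p6 | p4 = True | True = True
(p4 <-> ((p4 -> p1) ^ p2)) -> (p6 | p4) = True -> True = True
p6 <-> p1 = True <-> True = True
p2 | (p6 <-> p1) = False | True = True
((p4 <-> ((p4 -> p1) ^ p2)) -> (p6 | p4)) <-> (p2 | (p6 <-> p1)) = True <-> True = True
(p6 <-> (p4 <-> p1)) -> (((p4 <-> ((p4 -> p1) ^ p2)) -> (p6 | p4)) <-> (p2 | (p6 <-> p1))) = True -> True = True
(p4 ^ ((p1 -> p2) -> (p4 ^ p2))) -> ((p6 <-> (p4 <-> p1)) -> (((p4 <-> ((p4 -> p1) ^ p2)) -> (p6 | p4)) <-> (p2 | (p6 <-> p1)))) = False -> True = True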